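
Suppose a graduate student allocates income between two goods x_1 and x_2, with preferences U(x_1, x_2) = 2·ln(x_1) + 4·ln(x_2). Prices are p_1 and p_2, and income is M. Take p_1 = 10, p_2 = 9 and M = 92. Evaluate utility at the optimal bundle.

Tangency: MRS = (1/2)·x_2/x_1 = p_1/p_2.
Rearranging, p_2·x_2 = 2·p_1·x_1. Substituting into the budget gives p_1·x_1·(1 + 2) = M.
Demand: x_1*(p_1,p_2,M) = 1/3·M/p_1 and x_2* = 2/3·M/p_2.
At p_1=10, p_2=9, M=92: x_1* = 1/3·92/10 = 3.0667, x_2* = 6.8148.
Utility at the optimum: U(3.0667, 6.8148) = 9.9176.

V = 9.9176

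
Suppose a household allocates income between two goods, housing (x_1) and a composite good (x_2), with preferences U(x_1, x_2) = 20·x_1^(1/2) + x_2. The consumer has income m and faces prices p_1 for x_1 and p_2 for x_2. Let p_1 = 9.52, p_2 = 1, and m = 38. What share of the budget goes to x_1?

share on x_1 = 0.2764

Solve: √x_1 = 10·p_2/p_1, so x_1*(p_1,p_2) = (10·p_2/p_1)², and x_2* = (m − p_1·x_1*)/p_2.
Plugging in: x_1* = (10·1/9.52)² = 1.1034, x_2* = 27.4958.
Expenditure on x_1: 9.52·1.1034 = 10.5042; share = 0.2764.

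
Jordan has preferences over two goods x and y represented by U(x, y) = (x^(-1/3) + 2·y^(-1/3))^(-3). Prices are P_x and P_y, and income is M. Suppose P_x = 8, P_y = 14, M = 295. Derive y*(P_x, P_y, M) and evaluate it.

From the CES first-order condition, (1/2)·(y/x)^(4/3) = P_x/P_y.
Solve for the ratio: y/x = [2·P_x/P_y]^(0.75).
Substitute y = (y/x)·x into the budget: x* = M/(P_x + P_y·(y/x)).
Numerically y/x = 1.105335, so x* = 295/(8 + 14·1.105335) = 12.5667 and y* = 1.105335·12.5667 = 13.8904.

y* = 13.8904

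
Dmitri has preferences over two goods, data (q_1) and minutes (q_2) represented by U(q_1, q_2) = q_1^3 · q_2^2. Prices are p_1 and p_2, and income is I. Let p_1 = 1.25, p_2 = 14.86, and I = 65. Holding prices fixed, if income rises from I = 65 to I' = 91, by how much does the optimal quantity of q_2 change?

At p_1=1.25, p_2=14.86, I=65: q_2* = 0.4·65/14.86 = 1.7497.
At I' = 91: q_2* = 2.4495. Change: 2.4495 − 1.7497 = 0.6999.

Δq_2* = 0.6999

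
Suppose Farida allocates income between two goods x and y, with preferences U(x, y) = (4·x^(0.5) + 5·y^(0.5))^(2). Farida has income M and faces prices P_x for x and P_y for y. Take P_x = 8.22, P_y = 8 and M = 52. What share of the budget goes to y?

With the ratio pinned down, the budget gives x* = M/(P_x + P_y·(y/x)) and y* = (y/x)·x*.
Numerically y/x = 1.649619, so x* = 52/(8.22 + 8·1.649619) = 2.428 and y* = 1.649619·2.428 = 4.0052.
Expenditure on y: 8·4.0052 = 32.042; share = 0.6162.

share on y = 0.6162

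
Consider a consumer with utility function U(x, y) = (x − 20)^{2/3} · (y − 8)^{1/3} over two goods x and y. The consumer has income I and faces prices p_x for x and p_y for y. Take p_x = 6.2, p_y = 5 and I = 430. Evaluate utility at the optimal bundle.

Let x' = x−20, y' = y−8. MRS = 2·y'/x' = p_x/p_y.
After buying the subsistence bundle (20, 8), a share 2/3 of the remaining income goes to x: x* = 20 + 2/3·(I − 20p_x − 8p_y)/p_x.
Discretionary income = 430 − 20·6.2 − 8·5 = 266; x* = 20 + 2/3·266/6.2 = 48.6022; y* = 8 + 1/3·266/5 = 25.7333.
Utility at the optimum: U(48.6022, 25.7333) = 24.3891.

V = 24.3891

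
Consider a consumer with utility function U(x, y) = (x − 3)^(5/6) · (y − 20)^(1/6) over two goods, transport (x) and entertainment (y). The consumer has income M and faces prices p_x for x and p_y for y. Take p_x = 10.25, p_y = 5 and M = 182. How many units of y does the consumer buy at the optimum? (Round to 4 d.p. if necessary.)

Let x' = x−3, y' = y−20. MRS = 5·y'/x' = p_x/p_y.
Substituting into the budget: x* = 3 + 5/6·(M − 3·p_x − 20·p_y)/p_x, and y* = 20 + 1/6·(…)/p_y.
Discretionary income = 182 − 3·10.25 − 20·5 = 51.25; y* = 20 + 1/6·51.25/5 = 21.7083.

y* = 21.7083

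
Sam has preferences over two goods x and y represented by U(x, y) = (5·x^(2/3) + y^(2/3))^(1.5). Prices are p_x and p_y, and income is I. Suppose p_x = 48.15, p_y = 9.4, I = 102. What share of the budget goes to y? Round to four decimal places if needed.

From the CES first-order condition, 5·(y/x)^(1/3) = p_x/p_y.
Solve for the ratio: y/x = [(1/5)·p_x/p_y]^(3).
With the ratio pinned down, the budget gives x* = I/(p_x + p_y·(y/x)) and y* = (y/x)·x*.
Numerically y/x = 1.075215, so x* = 102/(48.15 + 9.4·1.075215) = 1.7509 and y* = 1.075215·1.7509 = 1.8826.
Expenditure on y: 9.4·1.8826 = 17.696; share = 0.1735.

share on y = 0.1735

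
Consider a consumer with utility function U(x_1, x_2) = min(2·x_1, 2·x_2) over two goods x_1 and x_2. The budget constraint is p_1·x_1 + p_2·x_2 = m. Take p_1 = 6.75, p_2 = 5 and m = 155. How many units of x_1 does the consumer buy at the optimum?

x_1* = 13.1915

Leontief preferences: the optimum is at the kink where x_1/2 = x_2/2, i.e. x_2 = x_1.
Budget: p_1·x_1 + p_2·x_1 = m, so (2·p_1 + 2·p_2)·x_1 = 2·m.
Demand: x_1*(p_1,p_2,m) = 2·m/(2·p_1 + 2·p_2), x_2* = 2·m/(2·p_1 + 2·p_2).
Here 2·6.75 + 2·5 = 23.5, giving x_1* = 13.1915.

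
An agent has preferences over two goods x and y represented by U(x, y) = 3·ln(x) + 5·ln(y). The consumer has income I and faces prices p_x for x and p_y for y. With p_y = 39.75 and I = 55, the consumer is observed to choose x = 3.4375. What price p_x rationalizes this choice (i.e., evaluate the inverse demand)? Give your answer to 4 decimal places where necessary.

Tangency: MRS = (3/5)·y/x = p_x/p_y.
Rearranging, p_y·y = (5/3)·p_x·x. Substituting into the budget gives p_x·x·(1 + (5/3)) = I.
Demand: x*(p_x,p_y,I) = 0.375·I/p_x and y* = 0.625·I/p_y.
Set x* = 3.4375 in the demand function and solve for p_x: p_x = 6.

p_x = 6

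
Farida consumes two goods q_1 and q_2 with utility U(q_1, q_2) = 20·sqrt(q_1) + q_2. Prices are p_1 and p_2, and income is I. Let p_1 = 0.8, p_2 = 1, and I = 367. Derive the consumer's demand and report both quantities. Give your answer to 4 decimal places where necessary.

q_1* = 156.25, q_2* = 242

Set MRS = p_1/p_2: 10·q_1^(−1/2) = p_1/p_2.
Thus q_1* = (10·p_2/p_1)² — independent of I — with the rest of income spent on q_2.
Plugging in: q_1* = (10·1/0.8)² = 156.25, q_2* = 242.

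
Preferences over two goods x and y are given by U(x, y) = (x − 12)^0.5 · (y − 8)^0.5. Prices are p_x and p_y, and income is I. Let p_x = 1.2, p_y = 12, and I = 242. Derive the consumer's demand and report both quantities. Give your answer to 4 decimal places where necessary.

x* = 66.8333, y* = 13.4833

Let x' = x−12, y' = y−8. MRS = y'/x' = p_x/p_y.
After buying the subsistence bundle (12, 8), a share 0.5 of the remaining income goes to x: x* = 12 + 0.5·(I − 12p_x − 8p_y)/p_x.
Discretionary income = 242 − 12·1.2 − 8·12 = 131.6; x* = 12 + 0.5·131.6/1.2 = 66.8333; y* = 8 + 0.5·131.6/12 = 13.4833.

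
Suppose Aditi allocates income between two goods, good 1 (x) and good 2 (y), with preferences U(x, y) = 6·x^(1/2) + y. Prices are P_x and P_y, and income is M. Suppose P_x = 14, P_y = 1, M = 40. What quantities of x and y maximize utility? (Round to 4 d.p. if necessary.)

MU_x = 3/√x, MU_y = 1. Tangency: 3/√x = P_x/P_y.
Thus x* = (3·P_y/P_x)² — independent of M — with the rest of income spent on y.
Plugging in: x* = (3·1/14)² = 0.0459, y* = 39.3571.

x* = 0.0459, y* = 39.3571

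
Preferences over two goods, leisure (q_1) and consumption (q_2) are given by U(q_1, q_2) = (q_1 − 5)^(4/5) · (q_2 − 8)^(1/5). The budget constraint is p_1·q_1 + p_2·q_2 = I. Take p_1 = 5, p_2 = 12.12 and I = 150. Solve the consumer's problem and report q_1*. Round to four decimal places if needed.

q_1* = 9.4864

Let q_1' = q_1−5, q_2' = q_2−8. MRS = 4·q_2'/q_1' = p_1/p_2.
Substituting into the budget: q_1* = 5 + 0.8·(I − 5·p_1 − 8·p_2)/p_1, and q_2* = 8 + 0.2·(…)/p_2.
Discretionary income = 150 − 5·5 − 8·12.12 = 28.04; q_1* = 5 + 0.8·28.04/5 = 9.4864.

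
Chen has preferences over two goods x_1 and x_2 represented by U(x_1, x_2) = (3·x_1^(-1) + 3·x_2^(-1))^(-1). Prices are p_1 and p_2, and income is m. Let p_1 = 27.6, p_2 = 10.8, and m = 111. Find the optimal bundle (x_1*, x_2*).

From the CES first-order condition, (x_2/x_1)^(2) = p_1/p_2.
Hence x_2/x_1 = (p_1/p_2)^(1/(2)), i.e. raised to the 0.5 power.
Substitute x_2 = (x_2/x_1)·x_1 into the budget: x_1* = m/(p_1 + p_2·(x_2/x_1)).
Numerically x_2/x_1 = 1.598611, so x_1* = 111/(27.6 + 10.8·1.598611) = 2.4741 and x_2* = 1.598611·2.4741 = 3.9551.

x_1* = 2.4741, x_2* = 3.9551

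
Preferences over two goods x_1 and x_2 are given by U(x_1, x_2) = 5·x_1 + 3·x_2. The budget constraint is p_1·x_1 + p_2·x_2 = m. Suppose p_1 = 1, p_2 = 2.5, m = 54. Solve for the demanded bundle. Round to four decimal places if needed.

x_1* = 54, x_2* = 0

Linear utility — the consumer picks whichever good has higher MU/price: 5/1 = 5 vs 3/2.5 = 1.2.
x_1 gives more utility per dollar, so spend all income on x_1: x_1* = m/p_1, x_2* = 0.
Numerically: x_1* = 54, x_2* = 0.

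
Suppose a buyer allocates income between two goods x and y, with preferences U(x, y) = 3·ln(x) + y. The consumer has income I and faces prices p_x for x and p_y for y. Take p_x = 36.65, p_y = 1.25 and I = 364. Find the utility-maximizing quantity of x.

Set MRS = p_x/p_y: (3/x)/1 = p_x/p_y.
So x*(p_x,p_y) = 3·p_y/p_x, independent of income; and y* = (I − 3·p_y)/p_y.
At the given prices: x* = 3·1.25/36.65 = 0.1023.

x* = 0.1023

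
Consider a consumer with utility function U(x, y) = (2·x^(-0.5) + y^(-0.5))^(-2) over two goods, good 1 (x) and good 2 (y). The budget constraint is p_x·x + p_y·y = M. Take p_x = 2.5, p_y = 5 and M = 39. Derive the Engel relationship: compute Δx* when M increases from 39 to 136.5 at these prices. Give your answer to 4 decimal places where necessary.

Δx* = 21.7428

MU_x ∝ 2·x^(-1.5), MU_y ∝ y^(-1.5), so MRS = 2·(y/x)^(1.5) = p_x/p_y.
Solve for the ratio: y/x = [(1/2)·p_x/p_y]^(2/3).
With the ratio pinned down, the budget gives x* = M/(p_x + p_y·(y/x)) and y* = (y/x)·x*.
Numerically y/x = 0.39685, so x* = 39/(2.5 + 5·0.39685) = 8.6971.
At M' = 136.5: x* = 30.4399. Change: 30.4399 − 8.6971 = 21.7428.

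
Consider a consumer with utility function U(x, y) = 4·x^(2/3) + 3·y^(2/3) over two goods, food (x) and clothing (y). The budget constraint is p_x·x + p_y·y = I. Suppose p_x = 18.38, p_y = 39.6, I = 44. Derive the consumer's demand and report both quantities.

x* = 2.1945, y* = 0.0926

MU_x ∝ 4·x^(-1/3), MU_y ∝ 3·y^(-1/3), so MRS = (4/3)·(y/x)^(1/3) = p_x/p_y.
Solve for the ratio: y/x = [(3/4)·p_x/p_y]^(3).
Substitute y = (y/x)·x into the budget: x* = I/(p_x + p_y·(y/x)).
Numerically y/x = 0.042183, so x* = 44/(18.38 + 39.6·0.042183) = 2.1945 and y* = 0.042183·2.1945 = 0.0926.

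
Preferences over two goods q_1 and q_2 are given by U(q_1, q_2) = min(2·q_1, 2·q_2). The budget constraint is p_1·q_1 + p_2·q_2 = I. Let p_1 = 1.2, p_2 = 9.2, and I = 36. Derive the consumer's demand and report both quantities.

q_1* = 3.4615, q_2* = 3.4615

Leontief preferences: the optimum is at the kink where q_1/2 = q_2/2, i.e. q_2 = q_1.
Budget: p_1·q_1 + p_2·q_1 = I, so (2·p_1 + 2·p_2)·q_1 = 2·I.
Demand: q_1*(p_1,p_2,I) = 2·I/(2·p_1 + 2·p_2), q_2* = 2·I/(2·p_1 + 2·p_2).
Here 2·1.2 + 2·9.2 = 20.8, giving q_1* = 3.4615 and q_2* = 3.4615.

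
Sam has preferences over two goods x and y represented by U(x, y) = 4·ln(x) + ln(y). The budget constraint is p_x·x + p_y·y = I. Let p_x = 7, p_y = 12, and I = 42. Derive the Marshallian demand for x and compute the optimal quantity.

x* = 4.8

MU_x/MU_y = (4·y)/(x); tangency sets this equal to p_x/p_y.
So 4·p_y·y = p_x·x; combined with the budget, a share 0.8 of income goes to x.
Demand: x*(p_x,p_y,I) = 0.8·I/p_x and y* = 0.2·I/p_y.
At p_x=7, p_y=12, I=42: x* = 0.8·42/7 = 4.8.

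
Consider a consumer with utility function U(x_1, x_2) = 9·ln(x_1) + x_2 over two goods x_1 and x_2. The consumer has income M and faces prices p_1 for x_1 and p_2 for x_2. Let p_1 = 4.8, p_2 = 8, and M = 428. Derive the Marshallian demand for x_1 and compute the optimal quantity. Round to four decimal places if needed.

x_1* = 15

Set MRS = p_1/p_2: (9/x_1)/1 = p_1/p_2.
So x_1*(p_1,p_2) = 9·p_2/p_1, independent of income; and x_2* = (M − 9·p_2)/p_2.
At the given prices: x_1* = 9·8/4.8 = 15.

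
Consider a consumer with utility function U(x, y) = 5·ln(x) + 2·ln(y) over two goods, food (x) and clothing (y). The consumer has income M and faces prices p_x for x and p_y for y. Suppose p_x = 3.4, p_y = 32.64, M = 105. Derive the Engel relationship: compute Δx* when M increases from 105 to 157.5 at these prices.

Δx* = 11.0294

The MRS is (5/2)·y/x. Set MRS = p_x/p_y.
So 5·p_y·y = 2·p_x·x; combined with the budget, a share 5/7 of income goes to x.
Demand: x*(p_x,p_y,M) = 5/7·M/p_x and y* = 2/7·M/p_y.
At p_x=3.4, p_y=32.64, M=105: x* = 5/7·105/3.4 = 22.0588.
At M' = 157.5: x* = 33.0882. Change: 33.0882 − 22.0588 = 11.0294.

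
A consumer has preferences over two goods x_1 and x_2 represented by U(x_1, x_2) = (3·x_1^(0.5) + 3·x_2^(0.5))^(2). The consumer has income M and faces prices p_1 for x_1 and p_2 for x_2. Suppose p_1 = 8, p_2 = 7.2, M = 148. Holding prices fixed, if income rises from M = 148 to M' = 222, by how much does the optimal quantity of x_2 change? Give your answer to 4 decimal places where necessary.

Δx_2* = 5.4094

From the CES first-order condition, (x_2/x_1)^(0.5) = p_1/p_2.
Solve for the ratio: x_2/x_1 = [p_1/p_2]^(2).
Substitute x_2 = (x_2/x_1)·x_1 into the budget: x_1* = M/(p_1 + p_2·(x_2/x_1)).
Numerically x_2/x_1 = 1.234568, so x_1* = 148/(8 + 7.2·1.234568) = 8.7632 and x_2* = 1.234568·8.7632 = 10.8187.
At M' = 222: x_2* = 16.2281. Change: 16.2281 − 10.8187 = 5.4094.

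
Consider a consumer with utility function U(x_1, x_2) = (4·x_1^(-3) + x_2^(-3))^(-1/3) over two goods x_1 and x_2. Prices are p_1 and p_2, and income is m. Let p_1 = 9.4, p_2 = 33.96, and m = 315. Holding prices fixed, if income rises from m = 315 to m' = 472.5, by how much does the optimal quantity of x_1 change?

Δx_1* = 5.873

From the CES first-order condition, 4·(x_2/x_1)^(4) = p_1/p_2.
Hence x_2/x_1 = ((1/4)·p_1/p_2)^(1/(4)), i.e. raised to the 0.25 power.
With the ratio pinned down, the budget gives x_1* = m/(p_1 + p_2·(x_2/x_1)) and x_2* = (x_2/x_1)·x_1*.
Numerically x_2/x_1 = 0.512891, so x_1* = 315/(9.4 + 33.96·0.512891) = 11.7459.
At m' = 472.5: x_1* = 17.6189. Change: 17.6189 − 11.7459 = 5.873.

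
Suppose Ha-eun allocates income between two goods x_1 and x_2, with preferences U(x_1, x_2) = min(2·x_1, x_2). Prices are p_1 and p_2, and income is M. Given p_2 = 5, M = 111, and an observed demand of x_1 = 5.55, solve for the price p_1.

p_1 = 10

With perfect complements, no substitution: consume in ratio x_1:x_2 = 1:2.
Budget: p_1·x_1 + p_2·2·x_1 = M, so (p_1 + 2·p_2)·x_1 = M.
Demand: x_1*(p_1,p_2,M) = M/(p_1 + 2·p_2), x_2* = 2·M/(p_1 + 2·p_2).
Set x_1* = 5.55 in the demand function and solve for p_1: p_1 = 10.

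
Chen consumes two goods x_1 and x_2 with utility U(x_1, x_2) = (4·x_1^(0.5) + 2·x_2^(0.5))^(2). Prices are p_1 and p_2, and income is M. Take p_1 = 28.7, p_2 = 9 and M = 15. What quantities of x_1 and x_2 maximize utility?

x_1* = 0.2908, x_2* = 0.7393

From the CES first-order condition, 2·(x_2/x_1)^(0.5) = p_1/p_2.
Hence x_2/x_1 = ((1/2)·p_1/p_2)^(1/(0.5)), i.e. raised to the 2 power.
With the ratio pinned down, the budget gives x_1* = M/(p_1 + p_2·(x_2/x_1)) and x_2* = (x_2/x_1)·x_1*.
Numerically x_2/x_1 = 2.542253, so x_1* = 15/(28.7 + 9·2.542253) = 0.2908 and x_2* = 2.542253·0.2908 = 0.7393.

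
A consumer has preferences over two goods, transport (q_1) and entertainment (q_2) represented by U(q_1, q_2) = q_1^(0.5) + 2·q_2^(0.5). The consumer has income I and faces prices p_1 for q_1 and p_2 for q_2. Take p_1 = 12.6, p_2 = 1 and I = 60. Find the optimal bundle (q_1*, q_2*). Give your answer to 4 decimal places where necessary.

q_1* = 0.0926, q_2* = 58.8327

MU_q_1 ∝ q_1^(-0.5), MU_q_2 ∝ 2·q_2^(-0.5), so MRS = (1/2)·(q_2/q_1)^(0.5) = p_1/p_2.
Hence q_2/q_1 = (2·p_1/p_2)^(1/(0.5)), i.e. raised to the 2 power.
With the ratio pinned down, the budget gives q_1* = I/(p_1 + p_2·(q_2/q_1)) and q_2* = (q_2/q_1)·q_1*.
Numerically q_2/q_1 = 635.04, so q_1* = 60/(12.6 + 1·635.04) = 0.0926 and q_2* = 635.04·0.0926 = 58.8327.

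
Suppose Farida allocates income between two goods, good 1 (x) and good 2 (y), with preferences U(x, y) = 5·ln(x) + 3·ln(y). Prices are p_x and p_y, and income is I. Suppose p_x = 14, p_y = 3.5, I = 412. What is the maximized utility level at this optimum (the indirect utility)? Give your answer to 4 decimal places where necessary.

V = 25.9221

MU_x/MU_y = (5·y)/(3·x); tangency sets this equal to p_x/p_y.
So 5·p_y·y = 3·p_x·x; combined with the budget, a share 0.625 of income goes to x.
Demand: x*(p_x,p_y,I) = 0.625·I/p_x and y* = 0.375·I/p_y.
At p_x=14, p_y=3.5, I=412: x* = 0.625·412/14 = 18.3929, y* = 44.1429.
Utility at the optimum: U(18.3929, 44.1429) = 25.9221.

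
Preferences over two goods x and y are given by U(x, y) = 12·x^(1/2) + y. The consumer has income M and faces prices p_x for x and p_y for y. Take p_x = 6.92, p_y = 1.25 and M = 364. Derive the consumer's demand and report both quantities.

x* = 1.1747, y* = 284.6971

Thus x* = (6·p_y/p_x)² — independent of M — with the rest of income spent on y.
Plugging in: x* = (6·1.25/6.92)² = 1.1747, y* = 284.6971.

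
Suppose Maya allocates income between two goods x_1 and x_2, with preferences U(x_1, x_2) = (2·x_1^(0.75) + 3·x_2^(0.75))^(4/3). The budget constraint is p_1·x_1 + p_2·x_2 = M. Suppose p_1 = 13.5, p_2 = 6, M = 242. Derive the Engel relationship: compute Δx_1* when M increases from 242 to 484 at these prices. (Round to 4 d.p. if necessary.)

From the CES first-order condition, (2/3)·(x_2/x_1)^(0.25) = p_1/p_2.
Hence x_2/x_1 = ((3/2)·p_1/p_2)^(1/(0.25)), i.e. raised to the 4 power.
With the ratio pinned down, the budget gives x_1* = M/(p_1 + p_2·(x_2/x_1)) and x_2* = (x_2/x_1)·x_1*.
Numerically x_2/x_1 = 129.746338, so x_1* = 242/(13.5 + 6·129.746338) = 0.3056.
At M' = 484: x_1* = 0.6111. Change: 0.6111 − 0.3056 = 0.3056.

Δx_1* = 0.3056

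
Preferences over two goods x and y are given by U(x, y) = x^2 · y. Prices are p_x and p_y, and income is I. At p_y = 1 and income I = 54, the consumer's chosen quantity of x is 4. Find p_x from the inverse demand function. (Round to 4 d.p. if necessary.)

p_x = 9

The MRS is 2·y/x. Set MRS = p_x/p_y.
Rearranging, p_y·y = (1/2)·p_x·x. Substituting into the budget gives p_x·x·(1 + (1/2)) = I.
Demand: x*(p_x,p_y,I) = 2/3·I/p_x and y* = 1/3·I/p_y.
Set x* = 4 in the demand function and solve for p_x: p_x = 9.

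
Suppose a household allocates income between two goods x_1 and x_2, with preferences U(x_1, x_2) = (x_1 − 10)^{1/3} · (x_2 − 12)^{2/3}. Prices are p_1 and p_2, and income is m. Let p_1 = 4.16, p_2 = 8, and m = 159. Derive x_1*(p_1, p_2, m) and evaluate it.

x_1* = 11.7147

Substituting into the budget: x_1* = 10 + 1/3·(m − 10·p_1 − 12·p_2)/p_1, and x_2* = 12 + 2/3·(…)/p_2.
Discretionary income = 159 − 10·4.16 − 12·8 = 21.4; x_1* = 10 + 1/3·21.4/4.16 = 11.7147.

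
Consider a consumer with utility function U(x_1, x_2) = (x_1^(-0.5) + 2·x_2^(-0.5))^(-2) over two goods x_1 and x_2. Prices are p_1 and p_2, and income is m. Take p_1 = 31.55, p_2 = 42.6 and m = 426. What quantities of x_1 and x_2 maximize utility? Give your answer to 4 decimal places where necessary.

x_1* = 4.9019, x_2* = 6.3696

MU_x_1 ∝ x_1^(-1.5), MU_x_2 ∝ 2·x_2^(-1.5), so MRS = (1/2)·(x_2/x_1)^(1.5) = p_1/p_2.
Solve for the ratio: x_2/x_1 = [2·p_1/p_2]^(2/3).
With the ratio pinned down, the budget gives x_1* = m/(p_1 + p_2·(x_2/x_1)) and x_2* = (x_2/x_1)·x_1*.
Numerically x_2/x_1 = 1.299411, so x_1* = 426/(31.55 + 42.6·1.299411) = 4.9019 and x_2* = 1.299411·4.9019 = 6.3696.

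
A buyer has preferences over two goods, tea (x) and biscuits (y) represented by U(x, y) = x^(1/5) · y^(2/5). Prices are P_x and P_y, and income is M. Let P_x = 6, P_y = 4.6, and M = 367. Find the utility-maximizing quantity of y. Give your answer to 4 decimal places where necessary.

Tangency: MRS = (1/2)·y/x = P_x/P_y.
So 0.2·P_y·y = 0.4·P_x·x; combined with the budget, a share 1/3 of income goes to x.
Demand: x*(P_x,P_y,M) = 1/3·M/P_x and y* = 2/3·M/P_y.
At P_x=6, P_y=4.6, M=367: y* = 2/3·367/4.6 = 53.1884.

y* = 53.1884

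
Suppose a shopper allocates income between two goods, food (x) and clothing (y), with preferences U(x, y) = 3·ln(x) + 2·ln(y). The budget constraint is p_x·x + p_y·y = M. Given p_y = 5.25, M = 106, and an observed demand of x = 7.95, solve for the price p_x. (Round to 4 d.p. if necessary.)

MU_x/MU_y = (3·y)/(2·x); tangency sets this equal to p_x/p_y.
So 3·p_y·y = 2·p_x·x; combined with the budget, a share 0.6 of income goes to x.
Demand: x*(p_x,p_y,M) = 0.6·M/p_x and y* = 0.4·M/p_y.
Set x* = 7.95 in the demand function and solve for p_x: p_x = 8.

p_x = 8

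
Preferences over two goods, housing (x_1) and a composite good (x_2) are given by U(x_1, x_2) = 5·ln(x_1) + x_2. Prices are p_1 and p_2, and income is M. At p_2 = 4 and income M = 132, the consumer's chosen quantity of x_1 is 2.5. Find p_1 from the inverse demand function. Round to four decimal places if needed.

p_1 = 8

MU_x_1 = 5/x_1, MU_x_2 = 1. Tangency: 5/x_1 = p_1/p_2.
So x_1*(p_1,p_2) = 5·p_2/p_1, independent of income; and x_2* = (M − 5·p_2)/p_2.
Set x_1* = 2.5 in the demand function and solve for p_1: p_1 = 8.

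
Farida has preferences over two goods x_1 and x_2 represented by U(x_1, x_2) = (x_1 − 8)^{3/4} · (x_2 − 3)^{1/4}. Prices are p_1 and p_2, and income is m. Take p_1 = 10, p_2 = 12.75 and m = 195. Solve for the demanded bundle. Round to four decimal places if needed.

Let x_1' = x_1−8, x_2' = x_2−3. MRS = 3·x_2'/x_1' = p_1/p_2.
After buying the subsistence bundle (8, 3), a share 0.75 of the remaining income goes to x_1: x_1* = 8 + 0.75·(m − 8p_1 − 3p_2)/p_1.
Discretionary income = 195 − 8·10 − 3·12.75 = 76.75; x_1* = 8 + 0.75·76.75/10 = 13.7562; x_2* = 3 + 0.25·76.75/12.75 = 4.5049.

x_1* = 13.7562, x_2* = 4.5049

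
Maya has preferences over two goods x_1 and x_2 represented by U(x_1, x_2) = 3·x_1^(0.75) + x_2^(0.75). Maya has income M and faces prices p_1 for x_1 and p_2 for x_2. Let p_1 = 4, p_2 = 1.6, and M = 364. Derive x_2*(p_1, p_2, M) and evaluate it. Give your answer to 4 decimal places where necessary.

x_2* = 36.7885

From the CES first-order condition, 3·(x_2/x_1)^(0.25) = p_1/p_2.
Hence x_2/x_1 = ((1/3)·p_1/p_2)^(1/(0.25)), i.e. raised to the 4 power.
With the ratio pinned down, the budget gives x_1* = M/(p_1 + p_2·(x_2/x_1)) and x_2* = (x_2/x_1)·x_1*.
Numerically x_2/x_1 = 0.482253, so x_1* = 364/(4 + 1.6·0.482253) = 76.2846 and x_2* = 0.482253·76.2846 = 36.7885.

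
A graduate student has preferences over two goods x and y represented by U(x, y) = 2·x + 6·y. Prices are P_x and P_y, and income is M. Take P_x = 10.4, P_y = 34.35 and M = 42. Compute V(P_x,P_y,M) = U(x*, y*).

V = 8.0769

x gives more utility per dollar, so spend all income on x: x* = M/P_x, y* = 0.
Numerically: x* = 4.0385, y* = 0.
Utility at the optimum: U(4.0385, 0) = 8.0769.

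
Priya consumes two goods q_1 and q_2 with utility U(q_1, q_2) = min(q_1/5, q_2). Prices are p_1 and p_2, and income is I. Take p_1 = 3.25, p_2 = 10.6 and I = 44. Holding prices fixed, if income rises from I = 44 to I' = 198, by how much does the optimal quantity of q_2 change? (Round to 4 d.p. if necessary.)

Δq_2* = 5.7356

Demand: q_1*(p_1,p_2,I) = 5·I/(5·p_1 + p_2), q_2* = I/(5·p_1 + p_2).
Here 5·3.25 + 10.6 = 26.85, giving q_2* = 1.6387.
At I' = 198: q_2* = 7.3743. Change: 7.3743 − 1.6387 = 5.7356.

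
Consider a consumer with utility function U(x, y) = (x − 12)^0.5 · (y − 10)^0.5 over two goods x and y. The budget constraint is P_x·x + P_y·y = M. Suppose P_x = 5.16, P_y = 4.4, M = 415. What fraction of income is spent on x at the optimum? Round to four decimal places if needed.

share on x = 0.5216

Substituting into the budget: x* = 12 + 0.5·(M − 12·P_x − 10·P_y)/P_x, and y* = 10 + 0.5·(…)/P_y.
Discretionary income = 415 − 12·5.16 − 10·4.4 = 309.08; x* = 12 + 0.5·309.08/5.16 = 41.9496; y* = 10 + 0.5·309.08/4.4 = 45.1227.
Expenditure on x: 5.16·41.9496 = 216.46; share = 0.5216.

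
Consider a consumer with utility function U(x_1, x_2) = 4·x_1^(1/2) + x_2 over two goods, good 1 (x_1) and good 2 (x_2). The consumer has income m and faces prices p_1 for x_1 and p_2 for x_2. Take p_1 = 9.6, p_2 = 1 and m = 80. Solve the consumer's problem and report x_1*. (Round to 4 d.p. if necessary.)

Utility is quasi-linear in x_2; the FOC for x_1 is 2/√x_1 = p_1/p_2.
Thus x_1* = (2·p_2/p_1)² — independent of m — with the rest of income spent on x_2.
Plugging in: x_1* = (2·1/9.6)² = 0.0434.

x_1* = 0.0434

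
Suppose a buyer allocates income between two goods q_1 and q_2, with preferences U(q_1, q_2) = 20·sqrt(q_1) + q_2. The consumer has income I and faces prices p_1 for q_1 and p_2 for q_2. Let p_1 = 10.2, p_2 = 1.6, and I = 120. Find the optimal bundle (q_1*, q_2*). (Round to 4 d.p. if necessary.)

q_1* = 2.4606, q_2* = 59.3137

Solve: √q_1 = 10·p_2/p_1, so q_1*(p_1,p_2) = (10·p_2/p_1)², and q_2* = (I − p_1·q_1*)/p_2.
Plugging in: q_1* = (10·1.6/10.2)² = 2.4606, q_2* = 59.3137.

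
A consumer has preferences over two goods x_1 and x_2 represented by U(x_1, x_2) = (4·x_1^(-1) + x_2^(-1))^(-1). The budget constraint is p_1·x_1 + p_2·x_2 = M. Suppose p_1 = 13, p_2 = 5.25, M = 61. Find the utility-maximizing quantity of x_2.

From the CES first-order condition, 4·(x_2/x_1)^(2) = p_1/p_2.
Hence x_2/x_1 = ((1/4)·p_1/p_2)^(1/(2)), i.e. raised to the 0.5 power.
Substitute x_2 = (x_2/x_1)·x_1 into the budget: x_1* = M/(p_1 + p_2·(x_2/x_1)).
Numerically x_2/x_1 = 0.786796, so x_1* = 61/(13 + 5.25·0.786796) = 3.5609 and x_2* = 0.786796·3.5609 = 2.8017.

x_2* = 2.8017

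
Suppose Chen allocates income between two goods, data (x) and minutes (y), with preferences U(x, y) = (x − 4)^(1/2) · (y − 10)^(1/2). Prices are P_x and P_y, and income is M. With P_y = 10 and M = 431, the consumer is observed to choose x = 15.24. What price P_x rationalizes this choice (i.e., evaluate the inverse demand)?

P_x = 12.5

MRS = (y−10)/(x−4). Tangency with P_x/P_y gives y−10 = (P_x/P_y)·(x−4).
After buying the subsistence bundle (4, 10), a share 0.5 of the remaining income goes to x: x* = 4 + 0.5·(M − 4P_x − 10P_y)/P_x.
Set x* = 15.24 in the demand function and solve for P_x: P_x = 12.5.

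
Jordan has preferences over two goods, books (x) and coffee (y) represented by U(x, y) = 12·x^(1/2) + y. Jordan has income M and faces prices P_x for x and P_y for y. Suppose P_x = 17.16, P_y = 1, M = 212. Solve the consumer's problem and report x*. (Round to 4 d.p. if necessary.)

x* = 0.1223

MU_x = 6/√x, MU_y = 1. Tangency: 6/√x = P_x/P_y.
Thus x* = (6·P_y/P_x)² — independent of M — with the rest of income spent on y.
Plugging in: x* = (6·1/17.16)² = 0.1223.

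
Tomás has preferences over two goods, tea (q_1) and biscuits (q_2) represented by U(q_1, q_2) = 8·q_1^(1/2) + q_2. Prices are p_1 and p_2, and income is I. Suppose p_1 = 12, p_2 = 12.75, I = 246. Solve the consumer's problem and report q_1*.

Set MRS = p_1/p_2: 4·q_1^(−1/2) = p_1/p_2.
Solve: √q_1 = 4·p_2/p_1, so q_1*(p_1,p_2) = (4·p_2/p_1)², and q_2* = (I − p_1·q_1*)/p_2.
Plugging in: q_1* = (4·12.75/12)² = 18.0625.

q_1* = 18.0625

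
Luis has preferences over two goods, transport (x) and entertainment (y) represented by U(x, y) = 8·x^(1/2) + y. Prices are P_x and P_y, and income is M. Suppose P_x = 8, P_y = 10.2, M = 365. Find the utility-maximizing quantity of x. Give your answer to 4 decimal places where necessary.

x* = 26.01

Utility is quasi-linear in y; the FOC for x is 4/√x = P_x/P_y.
Thus x* = (4·P_y/P_x)² — independent of M — with the rest of income spent on y.
Plugging in: x* = (4·10.2/8)² = 26.01.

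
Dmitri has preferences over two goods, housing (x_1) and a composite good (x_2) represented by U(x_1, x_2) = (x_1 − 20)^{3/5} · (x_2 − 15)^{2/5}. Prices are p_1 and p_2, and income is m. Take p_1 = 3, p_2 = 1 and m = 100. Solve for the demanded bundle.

x_1* = 25, x_2* = 25

MRS = (3/2)·(x_2−15)/(x_1−20). Tangency with p_1/p_2 gives x_2−15 = (2/3)·(p_1/p_2)·(x_1−20).
After buying the subsistence bundle (20, 15), a share 0.6 of the remaining income goes to x_1: x_1* = 20 + 0.6·(m − 20p_1 − 15p_2)/p_1.
Discretionary income = 100 − 20·3 − 15·1 = 25; x_1* = 20 + 0.6·25/3 = 25; x_2* = 15 + 0.4·25/1 = 25.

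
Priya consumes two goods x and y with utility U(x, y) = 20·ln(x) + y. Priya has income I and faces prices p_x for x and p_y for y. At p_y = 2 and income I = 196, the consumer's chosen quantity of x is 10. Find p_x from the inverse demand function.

Set MRS = p_x/p_y: (20/x)/1 = p_x/p_y.
So x*(p_x,p_y) = 20·p_y/p_x, independent of income; and y* = (I − 20·p_y)/p_y.
Set x* = 10 in the demand function and solve for p_x: p_x = 4.

p_x = 4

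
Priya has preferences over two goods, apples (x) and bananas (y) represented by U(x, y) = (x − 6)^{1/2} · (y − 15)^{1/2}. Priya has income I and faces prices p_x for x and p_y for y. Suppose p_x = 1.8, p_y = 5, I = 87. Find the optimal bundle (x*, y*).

x* = 6.3333, y* = 15.12

MRS = (y−15)/(x−6). Tangency with p_x/p_y gives y−15 = (p_x/p_y)·(x−6).
Substituting into the budget: x* = 6 + 0.5·(I − 6·p_x − 15·p_y)/p_x, and y* = 15 + 0.5·(…)/p_y.
Discretionary income = 87 − 6·1.8 − 15·5 = 1.2; x* = 6 + 0.5·1.2/1.8 = 6.3333; y* = 15 + 0.5·1.2/5 = 15.12.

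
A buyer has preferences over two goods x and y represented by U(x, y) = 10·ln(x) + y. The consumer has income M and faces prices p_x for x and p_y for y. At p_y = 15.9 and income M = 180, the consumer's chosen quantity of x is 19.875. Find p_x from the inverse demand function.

MU_x = 10/x, MU_y = 1. Tangency: 10/x = p_x/p_y.
So x*(p_x,p_y) = 10·p_y/p_x, independent of income; and y* = (M − 10·p_y)/p_y.
Set x* = 19.875 in the demand function and solve for p_x: p_x = 8.

p_x = 8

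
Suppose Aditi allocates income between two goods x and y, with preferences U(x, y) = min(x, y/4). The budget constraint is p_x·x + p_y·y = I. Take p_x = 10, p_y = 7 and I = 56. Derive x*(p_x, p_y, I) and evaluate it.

x* = 1.4737

Leontief preferences: the optimum is at the kink where x/1 = y/4, i.e. y = 4·x.
Budget: p_x·x + p_y·4·x = I, so (p_x + 4·p_y)·x = I.
Demand: x*(p_x,p_y,I) = I/(p_x + 4·p_y), y* = 4·I/(p_x + 4·p_y).
Here 10 + 4·7 = 38, giving x* = 1.4737.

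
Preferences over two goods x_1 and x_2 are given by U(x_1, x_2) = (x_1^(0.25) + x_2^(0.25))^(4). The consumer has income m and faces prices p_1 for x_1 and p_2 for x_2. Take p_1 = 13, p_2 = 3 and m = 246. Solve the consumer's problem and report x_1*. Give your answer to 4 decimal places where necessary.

x_1* = 7.1942

MRS = MU_x_1/MU_x_2 = (x_2/x_1)^(0.75). Set equal to p_1/p_2.
Solve for the ratio: x_2/x_1 = [p_1/p_2]^(4/3).
Substitute x_2 = (x_2/x_1)·x_1 into the budget: x_1* = m/(p_1 + p_2·(x_2/x_1)).
Numerically x_2/x_1 = 7.064739, so x_1* = 246/(13 + 3·7.064739) = 7.1942.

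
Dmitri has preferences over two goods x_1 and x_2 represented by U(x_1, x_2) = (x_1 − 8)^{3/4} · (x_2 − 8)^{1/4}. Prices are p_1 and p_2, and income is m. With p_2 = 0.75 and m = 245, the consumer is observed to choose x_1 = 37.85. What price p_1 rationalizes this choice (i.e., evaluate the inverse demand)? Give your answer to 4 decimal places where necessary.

p_1 = 5

This is Cobb-Douglas in (x_1−8, x_2−8): tangency gives 0.75·p_2·(x_2−8) = 0.25·p_1·(x_1−8).
Substituting into the budget: x_1* = 8 + 0.75·(m − 8·p_1 − 8·p_2)/p_1, and x_2* = 8 + 0.25·(…)/p_2.
Set x_1* = 37.85 in the demand function and solve for p_1: p_1 = 5.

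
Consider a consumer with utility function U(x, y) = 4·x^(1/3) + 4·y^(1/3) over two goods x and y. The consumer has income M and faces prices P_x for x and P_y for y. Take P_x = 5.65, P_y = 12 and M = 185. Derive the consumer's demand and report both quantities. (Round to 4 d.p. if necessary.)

x* = 19.4187, y* = 6.2737

From the CES first-order condition, (y/x)^(2/3) = P_x/P_y.
Solve for the ratio: y/x = [P_x/P_y]^(1.5).
With the ratio pinned down, the budget gives x* = M/(P_x + P_y·(y/x)) and y* = (y/x)·x*.
Numerically y/x = 0.323073, so x* = 185/(5.65 + 12·0.323073) = 19.4187 and y* = 0.323073·19.4187 = 6.2737.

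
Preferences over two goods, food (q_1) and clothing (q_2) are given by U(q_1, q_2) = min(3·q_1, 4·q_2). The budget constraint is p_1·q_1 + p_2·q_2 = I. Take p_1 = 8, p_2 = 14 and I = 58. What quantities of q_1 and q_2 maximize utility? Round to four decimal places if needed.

Demand: q_1*(p_1,p_2,I) = 4·I/(4·p_1 + 3·p_2), q_2* = 3·I/(4·p_1 + 3·p_2).
Here 4·8 + 3·14 = 74, giving q_1* = 3.1351 and q_2* = 2.3514.

q_1* = 3.1351, q_2* = 2.3514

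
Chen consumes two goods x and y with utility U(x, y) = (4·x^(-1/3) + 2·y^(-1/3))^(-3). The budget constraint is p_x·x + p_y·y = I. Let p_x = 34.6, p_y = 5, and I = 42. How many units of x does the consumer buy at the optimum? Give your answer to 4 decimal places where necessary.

x* = 0.8882

MU_x ∝ 4·x^(-4/3), MU_y ∝ 2·y^(-4/3), so MRS = 2·(y/x)^(4/3) = p_x/p_y.
Solve for the ratio: y/x = [(1/2)·p_x/p_y]^(0.75).
Substitute y = (y/x)·x into the budget: x* = I/(p_x + p_y·(y/x)).
Numerically y/x = 2.536922, so x* = 42/(34.6 + 5·2.536922) = 0.8882.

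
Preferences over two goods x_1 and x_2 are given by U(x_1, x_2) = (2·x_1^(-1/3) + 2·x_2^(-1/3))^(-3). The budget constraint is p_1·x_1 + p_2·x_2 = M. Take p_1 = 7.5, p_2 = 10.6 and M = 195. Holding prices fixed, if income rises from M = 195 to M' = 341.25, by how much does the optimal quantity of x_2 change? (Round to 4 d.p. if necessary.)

Substitute x_2 = (x_2/x_1)·x_1 into the budget: x_1* = M/(p_1 + p_2·(x_2/x_1)).
Numerically x_2/x_1 = 0.771466, so x_1* = 195/(7.5 + 10.6·0.771466) = 12.4382 and x_2* = 0.771466·12.4382 = 9.5956.
At M' = 341.25: x_2* = 16.7923. Change: 16.7923 − 9.5956 = 7.1967.

Δx_2* = 7.1967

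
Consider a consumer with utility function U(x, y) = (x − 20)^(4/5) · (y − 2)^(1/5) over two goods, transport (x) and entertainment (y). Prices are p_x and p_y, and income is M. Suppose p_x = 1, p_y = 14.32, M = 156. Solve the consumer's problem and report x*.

MRS = 4·(y−2)/(x−20). Tangency with p_x/p_y gives y−2 = (1/4)·(p_x/p_y)·(x−20).
After buying the subsistence bundle (20, 2), a share 0.8 of the remaining income goes to x: x* = 20 + 0.8·(M − 20p_x − 2p_y)/p_x.
Discretionary income = 156 − 20·1 − 2·14.32 = 107.36; x* = 20 + 0.8·107.36/1 = 105.888.

x* = 105.888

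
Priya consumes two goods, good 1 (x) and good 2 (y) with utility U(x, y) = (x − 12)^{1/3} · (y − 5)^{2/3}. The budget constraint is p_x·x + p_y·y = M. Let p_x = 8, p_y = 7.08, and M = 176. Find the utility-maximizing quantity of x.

x* = 13.8583

Substituting into the budget: x* = 12 + 1/3·(M − 12·p_x − 5·p_y)/p_x, and y* = 5 + 2/3·(…)/p_y.
Discretionary income = 176 − 12·8 − 5·7.08 = 44.6; x* = 12 + 1/3·44.6/8 = 13.8583.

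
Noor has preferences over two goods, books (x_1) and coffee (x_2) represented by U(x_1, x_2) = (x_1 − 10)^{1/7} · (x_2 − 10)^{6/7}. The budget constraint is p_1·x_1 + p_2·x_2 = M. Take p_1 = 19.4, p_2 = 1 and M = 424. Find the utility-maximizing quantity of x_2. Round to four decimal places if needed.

x_2* = 198.5714

This is Cobb-Douglas in (x_1−10, x_2−10): tangency gives 1/7·p_2·(x_2−10) = 6/7·p_1·(x_1−10).
Substituting into the budget: x_1* = 10 + 1/7·(M − 10·p_1 − 10·p_2)/p_1, and x_2* = 10 + 6/7·(…)/p_2.
Discretionary income = 424 − 10·19.4 − 10·1 = 220; x_2* = 10 + 6/7·220/1 = 198.5714.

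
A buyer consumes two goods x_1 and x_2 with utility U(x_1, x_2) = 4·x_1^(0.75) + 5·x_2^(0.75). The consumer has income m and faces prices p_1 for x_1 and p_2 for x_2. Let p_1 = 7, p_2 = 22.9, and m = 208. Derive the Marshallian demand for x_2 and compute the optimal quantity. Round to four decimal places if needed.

MU_x_1 ∝ 4·x_1^(-0.25), MU_x_2 ∝ 5·x_2^(-0.25), so MRS = (4/5)·(x_2/x_1)^(0.25) = p_1/p_2.
Solve for the ratio: x_2/x_1 = [(5/4)·p_1/p_2]^(4).
Substitute x_2 = (x_2/x_1)·x_1 into the budget: x_1* = m/(p_1 + p_2·(x_2/x_1)).
Numerically x_2/x_1 = 0.021315, so x_1* = 208/(7 + 22.9·0.021315) = 27.7773 and x_2* = 0.021315·27.7773 = 0.5921.

x_2* = 0.5921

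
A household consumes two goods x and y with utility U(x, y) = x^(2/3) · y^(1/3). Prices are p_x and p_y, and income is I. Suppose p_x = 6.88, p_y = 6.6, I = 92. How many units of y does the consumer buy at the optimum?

y* = 4.6465

The MRS is 2·y/x. Set MRS = p_x/p_y.
So 2/3·p_y·y = 1/3·p_x·x; combined with the budget, a share 2/3 of income goes to x.
Demand: x*(p_x,p_y,I) = 2/3·I/p_x and y* = 1/3·I/p_y.
At p_x=6.88, p_y=6.6, I=92: y* = 1/3·92/6.6 = 4.6465.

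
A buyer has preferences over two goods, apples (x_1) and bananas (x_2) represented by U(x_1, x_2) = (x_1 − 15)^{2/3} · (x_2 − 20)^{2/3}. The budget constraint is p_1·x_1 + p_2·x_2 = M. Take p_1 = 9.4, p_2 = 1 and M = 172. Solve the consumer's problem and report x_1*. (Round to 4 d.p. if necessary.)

After buying the subsistence bundle (15, 20), a share 0.5 of the remaining income goes to x_1: x_1* = 15 + 0.5·(M − 15p_1 − 20p_2)/p_1.
Discretionary income = 172 − 15·9.4 − 20·1 = 11; x_1* = 15 + 0.5·11/9.4 = 15.5851.

x_1* = 15.5851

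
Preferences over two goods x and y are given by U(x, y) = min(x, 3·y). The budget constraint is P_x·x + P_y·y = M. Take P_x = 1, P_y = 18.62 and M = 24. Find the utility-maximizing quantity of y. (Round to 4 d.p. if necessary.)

y* = 1.1101

Leontief preferences: the optimum is at the kink where x/3 = y/1, i.e. y = (1/3)·x.
Budget: P_x·x + P_y·(1/3)·x = M, so (3·P_x + P_y)·x = 3·M.
Demand: x*(P_x,P_y,M) = 3·M/(3·P_x + P_y), y* = M/(3·P_x + P_y).
Here 3·1 + 18.62 = 21.62, giving y* = 1.1101.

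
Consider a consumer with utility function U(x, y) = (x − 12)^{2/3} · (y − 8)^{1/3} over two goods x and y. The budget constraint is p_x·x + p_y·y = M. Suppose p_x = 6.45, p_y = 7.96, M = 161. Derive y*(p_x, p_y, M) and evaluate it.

y* = 8.8342

This is Cobb-Douglas in (x−12, y−8): tangency gives 2/3·p_y·(y−8) = 1/3·p_x·(x−12).
After buying the subsistence bundle (12, 8), a share 2/3 of the remaining income goes to x: x* = 12 + 2/3·(M − 12p_x − 8p_y)/p_x.
Discretionary income = 161 − 12·6.45 − 8·7.96 = 19.92; y* = 8 + 1/3·19.92/7.96 = 8.8342.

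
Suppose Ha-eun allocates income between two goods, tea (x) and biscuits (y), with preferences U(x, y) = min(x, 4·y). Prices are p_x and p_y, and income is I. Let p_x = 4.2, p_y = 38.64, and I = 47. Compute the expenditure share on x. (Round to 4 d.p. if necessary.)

Leontief preferences: the optimum is at the kink where x/4 = y/1, i.e. y = (1/4)·x.
Budget: p_x·x + p_y·(1/4)·x = I, so (4·p_x + p_y)·x = 4·I.
Demand: x*(p_x,p_y,I) = 4·I/(4·p_x + p_y), y* = I/(4·p_x + p_y).
Here 4·4.2 + 38.64 = 55.44, giving x* = 3.3911 and y* = 0.8478.
Expenditure on x: 4.2·3.3911 = 14.2424; share = 0.303.

share on x = 0.303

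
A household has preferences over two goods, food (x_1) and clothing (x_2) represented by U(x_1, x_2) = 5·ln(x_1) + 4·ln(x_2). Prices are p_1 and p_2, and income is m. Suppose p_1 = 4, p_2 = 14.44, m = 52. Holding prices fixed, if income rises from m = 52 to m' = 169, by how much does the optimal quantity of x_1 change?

MU_x_1/MU_x_2 = (5·x_2)/(4·x_1); tangency sets this equal to p_1/p_2.
Rearranging, p_2·x_2 = (4/5)·p_1·x_1. Substituting into the budget gives p_1·x_1·(1 + (4/5)) = m.
Demand: x_1*(p_1,p_2,m) = 5/9·m/p_1 and x_2* = 4/9·m/p_2.
At p_1=4, p_2=14.44, m=52: x_1* = 5/9·52/4 = 7.2222.
At m' = 169: x_1* = 23.4722. Change: 23.4722 − 7.2222 = 16.25.

Δx_1* = 16.25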